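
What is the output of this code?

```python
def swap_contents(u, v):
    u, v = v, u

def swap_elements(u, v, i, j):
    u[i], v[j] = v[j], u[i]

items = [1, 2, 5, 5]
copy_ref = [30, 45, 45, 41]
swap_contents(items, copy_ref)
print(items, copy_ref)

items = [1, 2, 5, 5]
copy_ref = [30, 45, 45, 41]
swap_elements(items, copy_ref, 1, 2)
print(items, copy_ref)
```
[1, 2, 5, 5] [30, 45, 45, 41]
[1, 45, 5, 5] [30, 45, 2, 41]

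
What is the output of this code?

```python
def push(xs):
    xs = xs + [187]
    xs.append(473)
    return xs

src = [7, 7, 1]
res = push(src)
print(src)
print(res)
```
[7, 7, 1]
[7, 7, 1, 187, 473]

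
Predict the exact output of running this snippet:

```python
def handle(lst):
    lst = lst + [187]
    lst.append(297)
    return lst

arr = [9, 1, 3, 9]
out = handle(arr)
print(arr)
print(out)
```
[9, 1, 3, 9]
[9, 1, 3, 9, 187, 297]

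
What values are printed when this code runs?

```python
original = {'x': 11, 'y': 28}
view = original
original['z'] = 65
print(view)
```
{'x': 11, 'y': 28, 'z': 65}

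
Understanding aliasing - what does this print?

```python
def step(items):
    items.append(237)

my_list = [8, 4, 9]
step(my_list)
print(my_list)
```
[8, 4, 9, 237]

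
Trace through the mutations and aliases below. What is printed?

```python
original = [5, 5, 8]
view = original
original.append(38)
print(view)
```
[5, 5, 8, 38]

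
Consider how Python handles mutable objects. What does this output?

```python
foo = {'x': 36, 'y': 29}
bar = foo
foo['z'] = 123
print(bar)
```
{'x': 36, 'y': 29, 'z': 123}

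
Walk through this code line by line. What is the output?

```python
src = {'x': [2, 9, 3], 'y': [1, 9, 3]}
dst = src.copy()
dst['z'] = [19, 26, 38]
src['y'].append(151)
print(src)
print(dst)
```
{'x': [2, 9, 3], 'y': [1, 9, 3, 151]}
{'x': [2, 9, 3], 'y': [1, 9, 3, 151], 'z': [19, 26, 38]}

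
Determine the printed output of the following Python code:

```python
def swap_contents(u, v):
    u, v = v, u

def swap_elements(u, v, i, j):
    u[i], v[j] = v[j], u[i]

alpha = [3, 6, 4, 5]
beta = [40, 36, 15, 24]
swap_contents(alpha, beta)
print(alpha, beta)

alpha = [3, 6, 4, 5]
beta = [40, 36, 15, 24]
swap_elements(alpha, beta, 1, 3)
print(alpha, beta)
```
[3, 6, 4, 5] [40, 36, 15, 24]
[3, 24, 4, 5] [40, 36, 15, 6]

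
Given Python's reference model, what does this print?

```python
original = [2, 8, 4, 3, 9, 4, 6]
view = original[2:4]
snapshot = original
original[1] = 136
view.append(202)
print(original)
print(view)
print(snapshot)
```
[2, 136, 4, 3, 9, 4, 6]
[4, 3, 202]
[2, 136, 4, 3, 9, 4, 6]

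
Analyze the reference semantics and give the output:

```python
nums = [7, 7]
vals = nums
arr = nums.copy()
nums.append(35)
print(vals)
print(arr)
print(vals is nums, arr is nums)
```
[7, 7, 35]
[7, 7]
True False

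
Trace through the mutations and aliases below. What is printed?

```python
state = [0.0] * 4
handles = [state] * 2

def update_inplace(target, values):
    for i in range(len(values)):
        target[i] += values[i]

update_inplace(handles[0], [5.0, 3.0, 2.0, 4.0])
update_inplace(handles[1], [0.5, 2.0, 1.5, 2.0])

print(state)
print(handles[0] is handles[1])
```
[5.5, 5.0, 3.5, 6.0]
True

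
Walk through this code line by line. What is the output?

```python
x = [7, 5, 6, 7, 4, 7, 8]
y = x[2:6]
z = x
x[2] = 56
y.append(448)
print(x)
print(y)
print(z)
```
[7, 5, 56, 7, 4, 7, 8]
[6, 7, 4, 7, 448]
[7, 5, 56, 7, 4, 7, 8]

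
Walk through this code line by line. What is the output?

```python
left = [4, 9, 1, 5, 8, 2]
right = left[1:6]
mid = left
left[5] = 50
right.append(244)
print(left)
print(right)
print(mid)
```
[4, 9, 1, 5, 8, 50]
[9, 1, 5, 8, 2, 244]
[4, 9, 1, 5, 8, 50]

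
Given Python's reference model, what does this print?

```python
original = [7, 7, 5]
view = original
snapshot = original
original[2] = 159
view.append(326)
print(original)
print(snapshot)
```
[7, 7, 159, 326]
[7, 7, 159, 326]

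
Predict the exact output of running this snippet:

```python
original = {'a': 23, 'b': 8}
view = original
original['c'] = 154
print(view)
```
{'a': 23, 'b': 8, 'c': 154}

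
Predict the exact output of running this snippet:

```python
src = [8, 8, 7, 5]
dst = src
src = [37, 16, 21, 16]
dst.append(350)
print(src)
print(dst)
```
[37, 16, 21, 16]
[8, 8, 7, 5, 350]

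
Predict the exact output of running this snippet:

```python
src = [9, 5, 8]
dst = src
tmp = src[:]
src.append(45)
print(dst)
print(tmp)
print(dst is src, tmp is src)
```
[9, 5, 8, 45]
[9, 5, 8]
True False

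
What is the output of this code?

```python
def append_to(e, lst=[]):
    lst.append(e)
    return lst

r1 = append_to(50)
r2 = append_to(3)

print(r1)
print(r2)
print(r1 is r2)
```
[50, 3]
[50, 3]
True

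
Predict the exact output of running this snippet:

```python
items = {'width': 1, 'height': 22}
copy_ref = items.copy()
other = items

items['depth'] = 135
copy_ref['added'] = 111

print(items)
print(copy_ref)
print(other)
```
{'width': 1, 'height': 22, 'depth': 135}
{'width': 1, 'height': 22, 'added': 111}
{'width': 1, 'height': 22, 'depth': 135}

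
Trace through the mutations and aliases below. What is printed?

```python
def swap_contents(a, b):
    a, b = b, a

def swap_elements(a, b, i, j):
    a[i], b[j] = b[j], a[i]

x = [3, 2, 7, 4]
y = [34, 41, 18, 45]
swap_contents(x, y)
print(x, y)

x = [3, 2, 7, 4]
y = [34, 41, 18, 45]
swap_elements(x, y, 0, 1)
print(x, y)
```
[3, 2, 7, 4] [34, 41, 18, 45]
[41, 2, 7, 4] [34, 3, 18, 45]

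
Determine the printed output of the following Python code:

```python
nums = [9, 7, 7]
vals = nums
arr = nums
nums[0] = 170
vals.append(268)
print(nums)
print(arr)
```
[170, 7, 7, 268]
[170, 7, 7, 268]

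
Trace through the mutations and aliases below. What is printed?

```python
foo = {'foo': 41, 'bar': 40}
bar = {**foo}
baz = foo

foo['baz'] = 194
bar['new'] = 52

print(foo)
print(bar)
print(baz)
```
{'foo': 41, 'bar': 40, 'baz': 194}
{'foo': 41, 'bar': 40, 'new': 52}
{'foo': 41, 'bar': 40, 'baz': 194}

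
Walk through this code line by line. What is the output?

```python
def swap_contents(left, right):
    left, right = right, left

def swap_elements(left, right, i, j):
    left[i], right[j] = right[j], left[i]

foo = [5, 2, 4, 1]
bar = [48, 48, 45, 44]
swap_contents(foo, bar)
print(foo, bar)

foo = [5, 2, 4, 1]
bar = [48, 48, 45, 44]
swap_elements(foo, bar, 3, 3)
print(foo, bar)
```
[5, 2, 4, 1] [48, 48, 45, 44]
[5, 2, 4, 44] [48, 48, 45, 1]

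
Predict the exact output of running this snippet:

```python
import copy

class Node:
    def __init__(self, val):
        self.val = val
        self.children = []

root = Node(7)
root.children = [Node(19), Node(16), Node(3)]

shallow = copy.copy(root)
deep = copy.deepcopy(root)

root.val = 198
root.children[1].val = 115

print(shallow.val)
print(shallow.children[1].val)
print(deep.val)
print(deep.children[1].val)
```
7
115
7
16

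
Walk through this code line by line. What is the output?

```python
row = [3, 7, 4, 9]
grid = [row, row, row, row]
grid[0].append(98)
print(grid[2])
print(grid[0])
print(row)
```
[3, 7, 4, 9, 98]
[3, 7, 4, 9, 98]
[3, 7, 4, 9, 98]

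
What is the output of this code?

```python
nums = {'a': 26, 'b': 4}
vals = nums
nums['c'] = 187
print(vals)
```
{'a': 26, 'b': 4, 'c': 187}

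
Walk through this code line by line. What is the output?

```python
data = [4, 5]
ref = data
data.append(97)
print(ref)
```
[4, 5, 97]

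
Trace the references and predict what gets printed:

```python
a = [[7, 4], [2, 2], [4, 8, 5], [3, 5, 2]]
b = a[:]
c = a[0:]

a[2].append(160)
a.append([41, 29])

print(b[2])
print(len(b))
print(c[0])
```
[4, 8, 5, 160]
4
[7, 4]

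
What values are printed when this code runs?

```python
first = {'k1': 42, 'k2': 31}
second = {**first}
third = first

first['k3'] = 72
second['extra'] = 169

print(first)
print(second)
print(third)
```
{'k1': 42, 'k2': 31, 'k3': 72}
{'k1': 42, 'k2': 31, 'extra': 169}
{'k1': 42, 'k2': 31, 'k3': 72}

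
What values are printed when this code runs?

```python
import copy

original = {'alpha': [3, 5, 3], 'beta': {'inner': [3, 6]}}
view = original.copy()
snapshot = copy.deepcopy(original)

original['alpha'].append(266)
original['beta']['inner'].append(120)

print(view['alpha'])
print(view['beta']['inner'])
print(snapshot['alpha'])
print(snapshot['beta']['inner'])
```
[3, 5, 3, 266]
[3, 6, 120]
[3, 5, 3]
[3, 6]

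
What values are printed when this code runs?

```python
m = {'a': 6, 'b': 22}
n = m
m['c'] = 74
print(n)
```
{'a': 6, 'b': 22, 'c': 74}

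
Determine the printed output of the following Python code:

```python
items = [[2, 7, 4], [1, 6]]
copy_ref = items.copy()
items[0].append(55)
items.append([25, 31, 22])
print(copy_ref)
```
[[2, 7, 4, 55], [1, 6]]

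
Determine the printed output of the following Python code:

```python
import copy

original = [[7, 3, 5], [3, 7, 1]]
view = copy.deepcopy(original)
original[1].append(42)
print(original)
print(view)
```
[[7, 3, 5], [3, 7, 1, 42]]
[[7, 3, 5], [3, 7, 1]]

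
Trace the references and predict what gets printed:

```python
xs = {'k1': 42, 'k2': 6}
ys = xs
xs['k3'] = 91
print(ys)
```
{'k1': 42, 'k2': 6, 'k3': 91}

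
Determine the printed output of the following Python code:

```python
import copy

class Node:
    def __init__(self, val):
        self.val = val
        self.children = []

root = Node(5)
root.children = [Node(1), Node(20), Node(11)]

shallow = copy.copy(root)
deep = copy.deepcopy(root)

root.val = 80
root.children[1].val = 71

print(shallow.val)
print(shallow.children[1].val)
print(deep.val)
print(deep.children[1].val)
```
5
71
5
20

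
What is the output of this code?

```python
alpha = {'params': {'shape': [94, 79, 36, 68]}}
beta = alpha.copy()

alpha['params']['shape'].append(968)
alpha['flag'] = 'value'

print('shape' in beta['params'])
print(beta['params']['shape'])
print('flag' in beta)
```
True
[94, 79, 36, 68, 968]
False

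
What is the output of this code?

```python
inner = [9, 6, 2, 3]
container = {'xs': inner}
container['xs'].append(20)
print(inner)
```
[9, 6, 2, 3, 20]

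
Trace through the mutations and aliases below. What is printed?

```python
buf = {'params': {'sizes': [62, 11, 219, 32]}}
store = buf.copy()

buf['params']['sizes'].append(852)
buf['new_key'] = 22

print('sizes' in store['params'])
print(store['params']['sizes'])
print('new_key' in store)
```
True
[62, 11, 219, 32, 852]
False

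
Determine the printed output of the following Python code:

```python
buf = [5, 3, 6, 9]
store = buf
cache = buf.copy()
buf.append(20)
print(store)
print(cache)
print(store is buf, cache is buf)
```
[5, 3, 6, 9, 20]
[5, 3, 6, 9]
True False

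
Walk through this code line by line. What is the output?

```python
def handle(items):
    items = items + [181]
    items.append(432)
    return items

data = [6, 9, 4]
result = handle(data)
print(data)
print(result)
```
[6, 9, 4]
[6, 9, 4, 181, 432]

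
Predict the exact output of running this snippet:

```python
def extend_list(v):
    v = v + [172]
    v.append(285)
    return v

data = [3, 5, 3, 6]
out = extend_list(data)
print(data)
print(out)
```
[3, 5, 3, 6]
[3, 5, 3, 6, 172, 285]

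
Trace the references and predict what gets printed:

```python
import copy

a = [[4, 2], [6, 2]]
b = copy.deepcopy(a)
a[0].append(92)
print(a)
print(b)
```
[[4, 2, 92], [6, 2]]
[[4, 2], [6, 2]]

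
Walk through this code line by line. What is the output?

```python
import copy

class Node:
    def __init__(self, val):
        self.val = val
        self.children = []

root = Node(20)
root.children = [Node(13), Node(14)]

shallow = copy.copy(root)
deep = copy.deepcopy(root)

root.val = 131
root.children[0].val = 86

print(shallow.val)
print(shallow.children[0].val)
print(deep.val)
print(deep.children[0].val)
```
20
86
20
13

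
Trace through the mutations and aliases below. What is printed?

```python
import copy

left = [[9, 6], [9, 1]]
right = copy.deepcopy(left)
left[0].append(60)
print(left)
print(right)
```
[[9, 6, 60], [9, 1]]
[[9, 6], [9, 1]]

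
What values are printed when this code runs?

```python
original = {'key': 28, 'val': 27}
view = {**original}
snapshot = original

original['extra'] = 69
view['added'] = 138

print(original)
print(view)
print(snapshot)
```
{'key': 28, 'val': 27, 'extra': 69}
{'key': 28, 'val': 27, 'added': 138}
{'key': 28, 'val': 27, 'extra': 69}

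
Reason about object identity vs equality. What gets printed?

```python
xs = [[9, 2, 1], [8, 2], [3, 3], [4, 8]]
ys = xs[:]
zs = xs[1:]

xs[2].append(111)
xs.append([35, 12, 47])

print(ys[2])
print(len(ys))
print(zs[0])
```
[3, 3, 111]
4
[8, 2]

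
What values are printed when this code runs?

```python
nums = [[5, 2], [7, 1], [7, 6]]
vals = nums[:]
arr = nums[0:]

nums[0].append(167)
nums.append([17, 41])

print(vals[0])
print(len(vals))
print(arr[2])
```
[5, 2, 167]
3
[7, 6]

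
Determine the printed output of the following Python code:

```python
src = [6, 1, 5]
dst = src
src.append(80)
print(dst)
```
[6, 1, 5, 80]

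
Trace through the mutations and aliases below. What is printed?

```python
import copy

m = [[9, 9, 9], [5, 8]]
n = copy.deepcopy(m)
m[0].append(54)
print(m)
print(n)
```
[[9, 9, 9, 54], [5, 8]]
[[9, 9, 9], [5, 8]]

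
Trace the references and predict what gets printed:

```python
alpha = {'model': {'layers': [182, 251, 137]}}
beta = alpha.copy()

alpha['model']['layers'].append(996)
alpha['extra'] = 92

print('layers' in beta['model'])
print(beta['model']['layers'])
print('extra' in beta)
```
True
[182, 251, 137, 996]
False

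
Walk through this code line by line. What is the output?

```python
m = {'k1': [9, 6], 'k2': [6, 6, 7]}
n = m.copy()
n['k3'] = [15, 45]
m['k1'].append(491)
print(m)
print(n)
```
{'k1': [9, 6, 491], 'k2': [6, 6, 7]}
{'k1': [9, 6, 491], 'k2': [6, 6, 7], 'k3': [15, 45]}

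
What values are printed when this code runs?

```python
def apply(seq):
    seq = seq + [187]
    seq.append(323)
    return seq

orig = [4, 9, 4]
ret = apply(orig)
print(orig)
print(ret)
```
[4, 9, 4]
[4, 9, 4, 187, 323]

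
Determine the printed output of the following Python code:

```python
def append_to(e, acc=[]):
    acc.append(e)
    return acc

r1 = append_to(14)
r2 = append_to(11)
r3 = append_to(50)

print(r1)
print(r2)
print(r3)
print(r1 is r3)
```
[14, 11, 50]
[14, 11, 50]
[14, 11, 50]
True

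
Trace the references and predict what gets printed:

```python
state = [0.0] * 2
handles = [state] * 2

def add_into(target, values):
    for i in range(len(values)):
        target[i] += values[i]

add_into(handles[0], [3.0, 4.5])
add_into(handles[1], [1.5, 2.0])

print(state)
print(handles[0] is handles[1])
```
[4.5, 6.5]
True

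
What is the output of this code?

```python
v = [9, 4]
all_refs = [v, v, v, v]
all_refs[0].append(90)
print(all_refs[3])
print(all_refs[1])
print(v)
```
[9, 4, 90]
[9, 4, 90]
[9, 4, 90]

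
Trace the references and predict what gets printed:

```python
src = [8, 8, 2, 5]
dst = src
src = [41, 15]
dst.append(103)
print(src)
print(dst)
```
[41, 15]
[8, 8, 2, 5, 103]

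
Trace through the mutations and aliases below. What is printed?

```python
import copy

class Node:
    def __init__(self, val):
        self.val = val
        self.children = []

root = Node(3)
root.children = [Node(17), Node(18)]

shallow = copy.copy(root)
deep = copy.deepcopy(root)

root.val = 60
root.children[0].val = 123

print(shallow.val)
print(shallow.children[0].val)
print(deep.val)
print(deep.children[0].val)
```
3
123
3
17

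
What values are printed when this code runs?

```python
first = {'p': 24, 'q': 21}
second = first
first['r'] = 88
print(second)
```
{'p': 24, 'q': 21, 'r': 88}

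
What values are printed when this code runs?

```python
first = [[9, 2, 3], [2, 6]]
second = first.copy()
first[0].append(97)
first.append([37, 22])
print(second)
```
[[9, 2, 3, 97], [2, 6]]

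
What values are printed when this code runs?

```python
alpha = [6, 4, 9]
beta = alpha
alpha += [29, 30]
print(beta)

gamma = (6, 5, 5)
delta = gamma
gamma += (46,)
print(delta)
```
[6, 4, 9, 29, 30]
(6, 5, 5)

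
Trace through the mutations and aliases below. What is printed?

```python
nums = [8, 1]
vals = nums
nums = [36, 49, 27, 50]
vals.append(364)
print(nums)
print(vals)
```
[36, 49, 27, 50]
[8, 1, 364]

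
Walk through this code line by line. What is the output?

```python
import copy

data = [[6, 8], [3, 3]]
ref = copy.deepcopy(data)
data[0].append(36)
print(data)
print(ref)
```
[[6, 8, 36], [3, 3]]
[[6, 8], [3, 3]]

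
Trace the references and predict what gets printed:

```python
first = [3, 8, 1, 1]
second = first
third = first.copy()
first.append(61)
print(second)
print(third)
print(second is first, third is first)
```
[3, 8, 1, 1, 61]
[3, 8, 1, 1]
True False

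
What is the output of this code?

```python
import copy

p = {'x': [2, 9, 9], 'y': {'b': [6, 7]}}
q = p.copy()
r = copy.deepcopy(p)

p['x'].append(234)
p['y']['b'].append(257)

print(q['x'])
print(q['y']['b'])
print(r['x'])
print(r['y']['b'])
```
[2, 9, 9, 234]
[6, 7, 257]
[2, 9, 9]
[6, 7]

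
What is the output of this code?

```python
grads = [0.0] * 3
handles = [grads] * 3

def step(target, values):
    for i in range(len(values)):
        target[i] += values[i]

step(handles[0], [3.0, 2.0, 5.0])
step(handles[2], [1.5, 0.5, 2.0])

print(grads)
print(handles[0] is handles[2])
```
[4.5, 2.5, 7.0]
True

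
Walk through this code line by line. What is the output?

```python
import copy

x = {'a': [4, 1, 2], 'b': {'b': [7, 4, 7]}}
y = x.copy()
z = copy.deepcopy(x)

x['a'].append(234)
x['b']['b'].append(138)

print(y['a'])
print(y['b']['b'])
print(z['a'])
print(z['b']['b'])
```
[4, 1, 2, 234]
[7, 4, 7, 138]
[4, 1, 2]
[7, 4, 7]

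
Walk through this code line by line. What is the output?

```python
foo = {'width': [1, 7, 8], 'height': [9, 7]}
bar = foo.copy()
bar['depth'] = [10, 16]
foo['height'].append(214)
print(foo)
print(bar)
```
{'width': [1, 7, 8], 'height': [9, 7, 214]}
{'width': [1, 7, 8], 'height': [9, 7, 214], 'depth': [10, 16]}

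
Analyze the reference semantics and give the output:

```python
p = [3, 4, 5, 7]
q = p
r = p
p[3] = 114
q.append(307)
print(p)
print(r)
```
[3, 4, 5, 114, 307]
[3, 4, 5, 114, 307]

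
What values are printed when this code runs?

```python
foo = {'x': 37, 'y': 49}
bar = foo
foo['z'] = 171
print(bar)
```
{'x': 37, 'y': 49, 'z': 171}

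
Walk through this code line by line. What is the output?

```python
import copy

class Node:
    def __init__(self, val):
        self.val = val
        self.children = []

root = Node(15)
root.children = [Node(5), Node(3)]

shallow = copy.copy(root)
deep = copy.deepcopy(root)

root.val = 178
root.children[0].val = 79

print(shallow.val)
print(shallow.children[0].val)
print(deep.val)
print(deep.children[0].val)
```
15
79
15
5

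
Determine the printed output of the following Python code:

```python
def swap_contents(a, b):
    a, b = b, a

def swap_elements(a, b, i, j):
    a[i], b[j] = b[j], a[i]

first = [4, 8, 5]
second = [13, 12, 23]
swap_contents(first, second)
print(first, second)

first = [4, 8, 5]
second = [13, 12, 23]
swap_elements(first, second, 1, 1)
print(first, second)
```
[4, 8, 5] [13, 12, 23]
[4, 12, 5] [13, 8, 23]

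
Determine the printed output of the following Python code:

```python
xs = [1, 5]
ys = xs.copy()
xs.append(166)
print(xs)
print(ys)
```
[1, 5, 166]
[1, 5]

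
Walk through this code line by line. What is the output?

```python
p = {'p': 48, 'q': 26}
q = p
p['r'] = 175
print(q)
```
{'p': 48, 'q': 26, 'r': 175}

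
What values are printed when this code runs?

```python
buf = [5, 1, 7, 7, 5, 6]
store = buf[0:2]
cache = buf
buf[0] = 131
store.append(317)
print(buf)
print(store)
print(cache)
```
[131, 1, 7, 7, 5, 6]
[5, 1, 317]
[131, 1, 7, 7, 5, 6]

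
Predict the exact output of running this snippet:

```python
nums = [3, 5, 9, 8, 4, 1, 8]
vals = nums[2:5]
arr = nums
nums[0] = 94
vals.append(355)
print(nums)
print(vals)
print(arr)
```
[94, 5, 9, 8, 4, 1, 8]
[9, 8, 4, 355]
[94, 5, 9, 8, 4, 1, 8]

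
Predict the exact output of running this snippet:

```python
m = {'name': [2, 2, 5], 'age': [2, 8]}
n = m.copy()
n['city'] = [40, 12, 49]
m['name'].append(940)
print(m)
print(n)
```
{'name': [2, 2, 5, 940], 'age': [2, 8]}
{'name': [2, 2, 5, 940], 'age': [2, 8], 'city': [40, 12, 49]}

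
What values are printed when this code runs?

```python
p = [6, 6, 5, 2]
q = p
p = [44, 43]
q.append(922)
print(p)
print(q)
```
[44, 43]
[6, 6, 5, 2, 922]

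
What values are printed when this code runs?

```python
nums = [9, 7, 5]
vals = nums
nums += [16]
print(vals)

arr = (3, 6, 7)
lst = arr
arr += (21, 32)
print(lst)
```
[9, 7, 5, 16]
(3, 6, 7)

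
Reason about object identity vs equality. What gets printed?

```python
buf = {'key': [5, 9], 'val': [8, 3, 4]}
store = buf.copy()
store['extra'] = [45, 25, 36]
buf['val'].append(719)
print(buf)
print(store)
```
{'key': [5, 9], 'val': [8, 3, 4, 719]}
{'key': [5, 9], 'val': [8, 3, 4, 719], 'extra': [45, 25, 36]}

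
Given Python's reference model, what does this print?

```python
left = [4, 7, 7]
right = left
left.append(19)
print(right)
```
[4, 7, 7, 19]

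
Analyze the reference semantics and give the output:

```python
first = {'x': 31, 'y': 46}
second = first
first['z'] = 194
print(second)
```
{'x': 31, 'y': 46, 'z': 194}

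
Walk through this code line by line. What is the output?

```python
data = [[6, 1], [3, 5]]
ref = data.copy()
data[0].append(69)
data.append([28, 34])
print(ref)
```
[[6, 1, 69], [3, 5]]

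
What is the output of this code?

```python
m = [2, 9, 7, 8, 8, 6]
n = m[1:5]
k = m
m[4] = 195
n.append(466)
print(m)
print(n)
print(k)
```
[2, 9, 7, 8, 195, 6]
[9, 7, 8, 8, 466]
[2, 9, 7, 8, 195, 6]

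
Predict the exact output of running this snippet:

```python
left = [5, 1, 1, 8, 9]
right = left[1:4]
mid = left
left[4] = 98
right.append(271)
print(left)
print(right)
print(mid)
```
[5, 1, 1, 8, 98]
[1, 1, 8, 271]
[5, 1, 1, 8, 98]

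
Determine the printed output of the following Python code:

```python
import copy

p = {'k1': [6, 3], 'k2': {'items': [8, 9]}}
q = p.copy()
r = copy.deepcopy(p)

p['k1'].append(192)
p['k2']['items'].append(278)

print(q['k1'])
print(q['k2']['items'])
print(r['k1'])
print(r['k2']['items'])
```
[6, 3, 192]
[8, 9, 278]
[6, 3]
[8, 9]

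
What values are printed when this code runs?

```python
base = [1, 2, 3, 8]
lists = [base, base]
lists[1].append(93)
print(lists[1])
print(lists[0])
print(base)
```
[1, 2, 3, 8, 93]
[1, 2, 3, 8, 93]
[1, 2, 3, 8, 93]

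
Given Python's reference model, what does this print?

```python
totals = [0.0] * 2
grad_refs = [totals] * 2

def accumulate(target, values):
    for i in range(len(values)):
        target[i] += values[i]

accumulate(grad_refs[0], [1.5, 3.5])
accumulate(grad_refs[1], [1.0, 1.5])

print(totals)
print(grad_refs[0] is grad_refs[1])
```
[2.5, 5.0]
True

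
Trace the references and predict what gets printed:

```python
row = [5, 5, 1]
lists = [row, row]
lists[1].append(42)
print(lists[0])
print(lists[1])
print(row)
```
[5, 5, 1, 42]
[5, 5, 1, 42]
[5, 5, 1, 42]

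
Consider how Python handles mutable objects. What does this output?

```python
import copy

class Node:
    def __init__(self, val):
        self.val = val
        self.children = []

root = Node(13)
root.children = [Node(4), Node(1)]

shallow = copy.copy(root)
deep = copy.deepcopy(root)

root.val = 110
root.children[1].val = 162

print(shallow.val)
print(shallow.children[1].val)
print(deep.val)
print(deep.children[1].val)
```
13
162
13
1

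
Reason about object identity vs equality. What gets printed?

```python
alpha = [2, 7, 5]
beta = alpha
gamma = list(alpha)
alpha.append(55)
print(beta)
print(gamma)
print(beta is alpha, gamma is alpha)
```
[2, 7, 5, 55]
[2, 7, 5]
True False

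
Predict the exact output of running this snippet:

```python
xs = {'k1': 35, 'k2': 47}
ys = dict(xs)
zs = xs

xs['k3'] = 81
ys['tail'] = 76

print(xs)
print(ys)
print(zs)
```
{'k1': 35, 'k2': 47, 'k3': 81}
{'k1': 35, 'k2': 47, 'tail': 76}
{'k1': 35, 'k2': 47, 'k3': 81}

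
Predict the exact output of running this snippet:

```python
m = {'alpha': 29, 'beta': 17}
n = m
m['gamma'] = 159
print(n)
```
{'alpha': 29, 'beta': 17, 'gamma': 159}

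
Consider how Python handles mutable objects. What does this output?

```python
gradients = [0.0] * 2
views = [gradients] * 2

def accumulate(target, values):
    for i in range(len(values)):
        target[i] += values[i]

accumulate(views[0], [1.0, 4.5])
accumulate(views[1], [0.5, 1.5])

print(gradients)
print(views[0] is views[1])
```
[1.5, 6.0]
True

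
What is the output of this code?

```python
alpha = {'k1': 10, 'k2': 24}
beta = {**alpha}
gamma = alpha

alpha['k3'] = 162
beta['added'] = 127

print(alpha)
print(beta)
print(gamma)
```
{'k1': 10, 'k2': 24, 'k3': 162}
{'k1': 10, 'k2': 24, 'added': 127}
{'k1': 10, 'k2': 24, 'k3': 162}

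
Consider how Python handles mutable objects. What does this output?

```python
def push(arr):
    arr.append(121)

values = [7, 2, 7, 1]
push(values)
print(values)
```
[7, 2, 7, 1, 121]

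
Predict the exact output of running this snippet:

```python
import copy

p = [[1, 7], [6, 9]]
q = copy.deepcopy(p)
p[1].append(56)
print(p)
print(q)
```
[[1, 7], [6, 9, 56]]
[[1, 7], [6, 9]]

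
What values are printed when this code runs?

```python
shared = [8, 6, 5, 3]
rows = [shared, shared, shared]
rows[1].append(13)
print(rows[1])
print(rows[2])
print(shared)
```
[8, 6, 5, 3, 13]
[8, 6, 5, 3, 13]
[8, 6, 5, 3, 13]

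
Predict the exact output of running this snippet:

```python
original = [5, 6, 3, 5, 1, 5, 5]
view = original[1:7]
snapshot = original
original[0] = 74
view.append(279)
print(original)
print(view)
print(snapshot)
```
[74, 6, 3, 5, 1, 5, 5]
[6, 3, 5, 1, 5, 5, 279]
[74, 6, 3, 5, 1, 5, 5]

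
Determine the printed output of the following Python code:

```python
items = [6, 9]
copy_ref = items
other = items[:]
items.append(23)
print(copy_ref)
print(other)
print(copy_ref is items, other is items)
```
[6, 9, 23]
[6, 9]
True False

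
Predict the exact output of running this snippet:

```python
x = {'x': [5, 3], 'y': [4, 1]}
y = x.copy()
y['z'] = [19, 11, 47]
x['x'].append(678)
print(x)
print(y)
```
{'x': [5, 3, 678], 'y': [4, 1]}
{'x': [5, 3, 678], 'y': [4, 1], 'z': [19, 11, 47]}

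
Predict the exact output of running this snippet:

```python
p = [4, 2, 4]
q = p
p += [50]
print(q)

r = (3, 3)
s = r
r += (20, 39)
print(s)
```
[4, 2, 4, 50]
(3, 3)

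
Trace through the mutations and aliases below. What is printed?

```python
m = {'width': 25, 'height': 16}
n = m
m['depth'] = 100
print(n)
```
{'width': 25, 'height': 16, 'depth': 100}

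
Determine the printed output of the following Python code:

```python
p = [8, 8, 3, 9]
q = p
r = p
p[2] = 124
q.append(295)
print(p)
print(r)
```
[8, 8, 124, 9, 295]
[8, 8, 124, 9, 295]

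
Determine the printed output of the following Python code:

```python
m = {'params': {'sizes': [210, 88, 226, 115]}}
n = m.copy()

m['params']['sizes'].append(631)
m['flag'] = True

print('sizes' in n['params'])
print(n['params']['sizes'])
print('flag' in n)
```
True
[210, 88, 226, 115, 631]
False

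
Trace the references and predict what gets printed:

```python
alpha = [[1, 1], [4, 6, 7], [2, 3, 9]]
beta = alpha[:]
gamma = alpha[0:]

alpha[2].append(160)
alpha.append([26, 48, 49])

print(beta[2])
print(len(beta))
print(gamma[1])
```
[2, 3, 9, 160]
3
[4, 6, 7]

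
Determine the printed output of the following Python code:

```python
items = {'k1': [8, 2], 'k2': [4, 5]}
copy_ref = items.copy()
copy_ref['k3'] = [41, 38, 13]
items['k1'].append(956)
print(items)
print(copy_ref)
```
{'k1': [8, 2, 956], 'k2': [4, 5]}
{'k1': [8, 2, 956], 'k2': [4, 5], 'k3': [41, 38, 13]}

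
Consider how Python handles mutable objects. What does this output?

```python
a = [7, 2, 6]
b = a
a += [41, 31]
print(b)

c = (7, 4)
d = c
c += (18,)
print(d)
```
[7, 2, 6, 41, 31]
(7, 4)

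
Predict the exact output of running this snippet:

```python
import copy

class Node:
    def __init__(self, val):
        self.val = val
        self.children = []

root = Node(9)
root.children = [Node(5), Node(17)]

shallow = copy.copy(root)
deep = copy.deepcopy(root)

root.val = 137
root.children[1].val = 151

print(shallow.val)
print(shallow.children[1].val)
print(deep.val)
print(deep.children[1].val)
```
9
151
9
17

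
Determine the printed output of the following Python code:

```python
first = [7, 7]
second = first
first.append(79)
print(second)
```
[7, 7, 79]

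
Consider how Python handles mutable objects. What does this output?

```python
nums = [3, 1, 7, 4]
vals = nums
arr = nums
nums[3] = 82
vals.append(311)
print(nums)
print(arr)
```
[3, 1, 7, 82, 311]
[3, 1, 7, 82, 311]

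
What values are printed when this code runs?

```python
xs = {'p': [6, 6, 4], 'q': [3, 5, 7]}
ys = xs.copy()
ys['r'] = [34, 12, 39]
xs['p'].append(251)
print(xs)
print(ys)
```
{'p': [6, 6, 4, 251], 'q': [3, 5, 7]}
{'p': [6, 6, 4, 251], 'q': [3, 5, 7], 'r': [34, 12, 39]}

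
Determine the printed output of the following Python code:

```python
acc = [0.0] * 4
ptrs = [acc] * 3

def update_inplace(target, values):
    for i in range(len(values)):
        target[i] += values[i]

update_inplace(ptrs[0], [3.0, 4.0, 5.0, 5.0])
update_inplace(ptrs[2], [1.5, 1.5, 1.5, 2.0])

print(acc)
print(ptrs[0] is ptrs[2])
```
[4.5, 5.5, 6.5, 7.0]
True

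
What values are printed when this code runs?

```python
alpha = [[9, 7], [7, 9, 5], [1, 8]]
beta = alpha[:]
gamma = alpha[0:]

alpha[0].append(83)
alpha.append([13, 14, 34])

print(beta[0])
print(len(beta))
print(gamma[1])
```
[9, 7, 83]
3
[7, 9, 5]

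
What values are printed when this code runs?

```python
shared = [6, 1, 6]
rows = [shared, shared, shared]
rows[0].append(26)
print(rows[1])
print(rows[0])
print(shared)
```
[6, 1, 6, 26]
[6, 1, 6, 26]
[6, 1, 6, 26]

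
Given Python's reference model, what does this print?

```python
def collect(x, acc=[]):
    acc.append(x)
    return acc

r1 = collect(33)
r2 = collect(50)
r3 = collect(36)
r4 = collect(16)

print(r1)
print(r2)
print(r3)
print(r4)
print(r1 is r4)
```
[33, 50, 36, 16]
[33, 50, 36, 16]
[33, 50, 36, 16]
[33, 50, 36, 16]
True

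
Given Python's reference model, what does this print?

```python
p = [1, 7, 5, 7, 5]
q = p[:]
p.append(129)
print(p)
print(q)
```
[1, 7, 5, 7, 5, 129]
[1, 7, 5, 7, 5]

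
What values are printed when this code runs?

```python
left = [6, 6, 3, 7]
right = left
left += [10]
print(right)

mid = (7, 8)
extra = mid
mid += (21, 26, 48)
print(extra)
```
[6, 6, 3, 7, 10]
(7, 8)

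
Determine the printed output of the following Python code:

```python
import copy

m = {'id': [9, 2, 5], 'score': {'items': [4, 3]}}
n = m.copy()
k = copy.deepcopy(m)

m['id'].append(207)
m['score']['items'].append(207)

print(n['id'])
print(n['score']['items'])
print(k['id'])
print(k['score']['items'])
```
[9, 2, 5, 207]
[4, 3, 207]
[9, 2, 5]
[4, 3]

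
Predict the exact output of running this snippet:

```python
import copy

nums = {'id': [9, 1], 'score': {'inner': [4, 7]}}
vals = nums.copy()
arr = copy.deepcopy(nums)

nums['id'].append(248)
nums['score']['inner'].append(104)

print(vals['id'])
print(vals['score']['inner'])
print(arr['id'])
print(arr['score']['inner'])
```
[9, 1, 248]
[4, 7, 104]
[9, 1]
[4, 7]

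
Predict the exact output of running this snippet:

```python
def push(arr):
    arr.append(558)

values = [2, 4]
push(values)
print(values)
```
[2, 4, 558]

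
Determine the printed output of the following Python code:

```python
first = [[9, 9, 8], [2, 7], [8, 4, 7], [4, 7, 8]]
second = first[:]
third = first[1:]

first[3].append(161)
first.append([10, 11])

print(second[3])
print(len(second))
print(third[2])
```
[4, 7, 8, 161]
4
[4, 7, 8, 161]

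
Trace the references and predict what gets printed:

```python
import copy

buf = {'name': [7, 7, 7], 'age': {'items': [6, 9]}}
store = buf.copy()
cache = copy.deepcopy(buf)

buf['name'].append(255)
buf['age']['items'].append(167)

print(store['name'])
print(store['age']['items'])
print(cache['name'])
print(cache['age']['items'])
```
[7, 7, 7, 255]
[6, 9, 167]
[7, 7, 7]
[6, 9]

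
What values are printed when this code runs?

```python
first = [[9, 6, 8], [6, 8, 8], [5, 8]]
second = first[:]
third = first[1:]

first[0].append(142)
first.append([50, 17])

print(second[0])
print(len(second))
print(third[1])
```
[9, 6, 8, 142]
3
[5, 8]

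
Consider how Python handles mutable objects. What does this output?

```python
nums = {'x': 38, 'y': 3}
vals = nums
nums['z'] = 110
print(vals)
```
{'x': 38, 'y': 3, 'z': 110}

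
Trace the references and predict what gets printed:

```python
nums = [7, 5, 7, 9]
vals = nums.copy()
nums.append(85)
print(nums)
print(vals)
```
[7, 5, 7, 9, 85]
[7, 5, 7, 9]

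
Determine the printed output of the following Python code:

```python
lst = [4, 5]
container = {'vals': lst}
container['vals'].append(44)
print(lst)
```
[4, 5, 44]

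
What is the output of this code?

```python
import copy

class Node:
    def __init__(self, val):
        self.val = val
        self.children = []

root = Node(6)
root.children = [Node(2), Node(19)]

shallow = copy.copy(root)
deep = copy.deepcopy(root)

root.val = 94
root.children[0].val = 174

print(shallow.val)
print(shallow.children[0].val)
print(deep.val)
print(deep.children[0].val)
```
6
174
6
2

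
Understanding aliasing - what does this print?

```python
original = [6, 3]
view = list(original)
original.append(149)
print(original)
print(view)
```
[6, 3, 149]
[6, 3]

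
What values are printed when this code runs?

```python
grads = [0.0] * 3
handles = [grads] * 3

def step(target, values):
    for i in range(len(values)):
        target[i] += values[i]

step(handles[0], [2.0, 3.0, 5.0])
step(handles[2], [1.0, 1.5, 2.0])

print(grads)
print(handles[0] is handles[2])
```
[3.0, 4.5, 7.0]
True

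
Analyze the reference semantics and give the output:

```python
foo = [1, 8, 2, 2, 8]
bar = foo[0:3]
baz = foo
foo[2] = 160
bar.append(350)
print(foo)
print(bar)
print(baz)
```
[1, 8, 160, 2, 8]
[1, 8, 2, 350]
[1, 8, 160, 2, 8]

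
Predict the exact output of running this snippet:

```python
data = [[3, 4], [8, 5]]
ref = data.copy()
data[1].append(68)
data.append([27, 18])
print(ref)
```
[[3, 4], [8, 5, 68]]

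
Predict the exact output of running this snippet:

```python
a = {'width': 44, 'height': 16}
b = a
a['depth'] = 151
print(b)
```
{'width': 44, 'height': 16, 'depth': 151}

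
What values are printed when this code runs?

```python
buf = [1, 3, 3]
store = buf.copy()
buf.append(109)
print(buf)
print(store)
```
[1, 3, 3, 109]
[1, 3, 3]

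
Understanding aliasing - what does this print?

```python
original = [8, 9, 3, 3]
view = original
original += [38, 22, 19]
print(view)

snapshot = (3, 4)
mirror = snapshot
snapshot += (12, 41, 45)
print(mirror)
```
[8, 9, 3, 3, 38, 22, 19]
(3, 4)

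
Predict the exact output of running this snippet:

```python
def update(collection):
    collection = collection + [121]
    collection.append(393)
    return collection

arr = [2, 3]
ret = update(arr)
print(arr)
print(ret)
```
[2, 3]
[2, 3, 121, 393]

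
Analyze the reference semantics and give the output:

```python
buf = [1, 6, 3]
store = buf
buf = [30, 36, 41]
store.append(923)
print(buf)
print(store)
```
[30, 36, 41]
[1, 6, 3, 923]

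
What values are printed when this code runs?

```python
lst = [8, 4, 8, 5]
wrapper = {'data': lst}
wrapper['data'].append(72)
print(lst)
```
[8, 4, 8, 5, 72]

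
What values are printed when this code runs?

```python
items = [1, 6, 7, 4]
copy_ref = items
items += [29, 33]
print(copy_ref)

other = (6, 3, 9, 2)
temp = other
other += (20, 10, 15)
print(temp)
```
[1, 6, 7, 4, 29, 33]
(6, 3, 9, 2)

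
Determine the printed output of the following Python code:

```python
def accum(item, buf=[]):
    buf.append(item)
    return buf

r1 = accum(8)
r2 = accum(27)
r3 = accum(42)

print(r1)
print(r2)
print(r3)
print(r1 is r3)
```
[8, 27, 42]
[8, 27, 42]
[8, 27, 42]
True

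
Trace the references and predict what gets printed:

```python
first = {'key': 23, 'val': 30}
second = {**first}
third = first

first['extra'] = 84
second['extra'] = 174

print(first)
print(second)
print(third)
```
{'key': 23, 'val': 30, 'extra': 84}
{'key': 23, 'val': 30, 'extra': 174}
{'key': 23, 'val': 30, 'extra': 84}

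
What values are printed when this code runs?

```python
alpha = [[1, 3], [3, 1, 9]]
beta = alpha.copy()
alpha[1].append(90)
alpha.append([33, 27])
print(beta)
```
[[1, 3], [3, 1, 9, 90]]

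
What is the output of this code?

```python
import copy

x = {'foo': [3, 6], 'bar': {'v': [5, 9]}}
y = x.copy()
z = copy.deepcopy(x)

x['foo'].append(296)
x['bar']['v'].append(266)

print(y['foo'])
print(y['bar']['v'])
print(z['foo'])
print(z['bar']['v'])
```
[3, 6, 296]
[5, 9, 266]
[3, 6]
[5, 9]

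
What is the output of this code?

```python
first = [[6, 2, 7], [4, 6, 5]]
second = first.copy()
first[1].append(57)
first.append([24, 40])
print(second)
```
[[6, 2, 7], [4, 6, 5, 57]]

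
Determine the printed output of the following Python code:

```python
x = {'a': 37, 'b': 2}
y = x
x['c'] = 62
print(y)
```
{'a': 37, 'b': 2, 'c': 62}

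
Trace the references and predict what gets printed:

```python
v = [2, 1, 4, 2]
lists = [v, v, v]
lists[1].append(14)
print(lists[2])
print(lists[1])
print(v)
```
[2, 1, 4, 2, 14]
[2, 1, 4, 2, 14]
[2, 1, 4, 2, 14]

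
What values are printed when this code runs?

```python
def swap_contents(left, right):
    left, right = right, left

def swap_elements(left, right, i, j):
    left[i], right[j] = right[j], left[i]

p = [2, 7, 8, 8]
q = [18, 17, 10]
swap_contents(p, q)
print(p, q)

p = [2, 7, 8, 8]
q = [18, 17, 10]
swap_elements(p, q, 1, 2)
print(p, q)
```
[2, 7, 8, 8] [18, 17, 10]
[2, 10, 8, 8] [18, 17, 7]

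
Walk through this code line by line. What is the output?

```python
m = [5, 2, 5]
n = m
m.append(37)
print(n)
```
[5, 2, 5, 37]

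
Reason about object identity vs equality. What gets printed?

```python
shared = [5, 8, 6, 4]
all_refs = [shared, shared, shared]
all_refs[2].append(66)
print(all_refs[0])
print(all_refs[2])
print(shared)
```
[5, 8, 6, 4, 66]
[5, 8, 6, 4, 66]
[5, 8, 6, 4, 66]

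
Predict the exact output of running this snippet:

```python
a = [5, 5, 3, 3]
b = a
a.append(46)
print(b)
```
[5, 5, 3, 3, 46]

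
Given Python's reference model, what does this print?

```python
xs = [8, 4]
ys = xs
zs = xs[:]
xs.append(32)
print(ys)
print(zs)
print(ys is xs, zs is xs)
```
[8, 4, 32]
[8, 4]
True False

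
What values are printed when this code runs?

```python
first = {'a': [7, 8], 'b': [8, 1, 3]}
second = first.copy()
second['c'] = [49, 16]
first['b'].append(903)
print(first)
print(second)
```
{'a': [7, 8], 'b': [8, 1, 3, 903]}
{'a': [7, 8], 'b': [8, 1, 3, 903], 'c': [49, 16]}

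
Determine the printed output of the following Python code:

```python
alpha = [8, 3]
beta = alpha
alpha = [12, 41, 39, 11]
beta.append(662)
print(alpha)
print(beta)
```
[12, 41, 39, 11]
[8, 3, 662]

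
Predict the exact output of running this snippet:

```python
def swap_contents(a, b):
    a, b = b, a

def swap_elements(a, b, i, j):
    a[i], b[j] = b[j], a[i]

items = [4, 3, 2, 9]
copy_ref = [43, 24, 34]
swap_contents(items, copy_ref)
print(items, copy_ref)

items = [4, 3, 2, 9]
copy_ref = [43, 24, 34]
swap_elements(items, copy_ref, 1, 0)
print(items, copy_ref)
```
[4, 3, 2, 9] [43, 24, 34]
[4, 43, 2, 9] [3, 24, 34]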